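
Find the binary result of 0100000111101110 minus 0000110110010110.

Method 1 - Direct subtraction (column by column from the right: bit − bit − borrow-in; if negative, add 2 and borrow 1 from the next column):
borrow: 0111100000100000
        0100000111101110
-       0000110110010110
------------------------
        0011010001011000

Method 2 - Add two's complement:
Two's complement of 0000110110010110: invert → 1111001001101001, add 1 → 1111001001101010
  0100000111101110
+ 1111001001101010
------------------
 10011010001011000  (end carry out of the top bit = 1)
Discarding the end carry: 0011010001011000
Decimal check:
  0100000111101110 = 16384 + 256 + 128 + 64 + 32 + 8 + 4 + 2 = 16878
  0000110110010110 = 2048 + 1024 + 256 + 128 + 16 + 4 + 2 = 3478
  16878 - 3478 = 13400, and 0011010001011000 = 8192 + 4096 + 1024 + 64 + 16 + 8 = 13400 ✓



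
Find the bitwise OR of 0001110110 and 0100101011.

OR: 1 when either bit is 1
  0001110110
| 0100101011
------------
  0101111111
Decimal: 118 | 299 = 383



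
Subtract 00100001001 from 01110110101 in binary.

Method 1 - Direct subtraction (column by column from the right: bit − bit − borrow-in; if negative, add 2 and borrow 1 from the next column):
borrow: 00000010000
        01110110101
-       00100001001
-------------------
        01010101100

Method 2 - Add two's complement:
Two's complement of 00100001001: invert → 11011110110, add 1 → 11011110111
  01110110101
+ 11011110111
-------------
 101010101100  (end carry out of the top bit = 1)
Discarding the end carry: 01010101100
Decimal check:
  01110110101 = 512 + 256 + 128 + 32 + 16 + 4 + 1 = 949
  00100001001 = 256 + 8 + 1 = 265
  949 - 265 = 684, and 01010101100 = 512 + 128 + 32 + 8 + 4 = 684 ✓



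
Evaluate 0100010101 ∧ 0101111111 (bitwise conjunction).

AND: 1 only when both bits are 1
  0100010101
& 0101111111
------------
  0100010101
Decimal: 277 & 383 = 277



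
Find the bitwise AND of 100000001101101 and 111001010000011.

AND: 1 only when both bits are 1
  100000001101101
& 111001010000011
-----------------
  100000000000001
Decimal: 16493 & 29315 = 16385



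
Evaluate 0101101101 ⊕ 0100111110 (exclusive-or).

XOR: 1 when bits differ
  0101101101
^ 0100111110
------------
  0001010011
Decimal: 365 ^ 318 = 83



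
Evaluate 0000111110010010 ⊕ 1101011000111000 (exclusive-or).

XOR: 1 when bits differ
  0000111110010010
^ 1101011000111000
------------------
  1101100110101010
Decimal: 3986 ^ 54840 = 55722



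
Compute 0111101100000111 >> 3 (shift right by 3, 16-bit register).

Original: 0111101100000111 (decimal 31495)
Shift right by 3 positions
Drop the 3 low bits; fill with zeros on the left
Result: 0000111101100000 (decimal 3936)
Equivalent: 31495 >> 3 = 31495 ÷ 2^3 = 3936



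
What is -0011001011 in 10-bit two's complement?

Original: 0011001011
Step 1 - Invert all bits: 1100110100
Step 2 - Add 1: 1100110101
Verification: 0011001011 + 1100110101 = 10000000000; discarding the end carry (carry out of the top bit) leaves the 10-bit value 0000000000, as required for x + (-x)



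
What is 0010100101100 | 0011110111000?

OR: 1 when either bit is 1
  0010100101100
| 0011110111000
---------------
  0011110111100
Decimal: 1324 | 1976 = 1980



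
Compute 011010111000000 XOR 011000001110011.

XOR: 1 when bits differ
  011010111000000
^ 011000001110011
-----------------
  000010110110011
Decimal: 13760 ^ 12403 = 1459



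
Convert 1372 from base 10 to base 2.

Using repeated division by 2:
1372 ÷ 2 = 686 remainder 0
686 ÷ 2 = 343 remainder 0
343 ÷ 2 = 171 remainder 1
171 ÷ 2 = 85 remainder 1
85 ÷ 2 = 42 remainder 1
42 ÷ 2 = 21 remainder 0
21 ÷ 2 = 10 remainder 1
10 ÷ 2 = 5 remainder 0
5 ÷ 2 = 2 remainder 1
2 ÷ 2 = 1 remainder 0
1 ÷ 2 = 0 remainder 1
Reading remainders bottom to top: 10101011100



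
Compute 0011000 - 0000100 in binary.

Method 1 - Direct subtraction (column by column from the right: bit − bit − borrow-in; if negative, add 2 and borrow 1 from the next column):
borrow: 0001000
        0011000
-       0000100
---------------
        0010100

Method 2 - Add two's complement:
Two's complement of 0000100: invert → 1111011, add 1 → 1111100
  0011000
+ 1111100
---------
 10010100  (end carry out of the top bit = 1)
Discarding the end carry: 0010100
Decimal check:
  0011000 = 16 + 8 = 24
  0000100 = 4
  24 - 4 = 20, and 0010100 = 16 + 4 = 20 ✓



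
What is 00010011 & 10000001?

AND: 1 only when both bits are 1
  00010011
& 10000001
----------
  00000001
Decimal: 19 & 129 = 1



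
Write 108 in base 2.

Using repeated division by 2:
108 ÷ 2 = 54 remainder 0
54 ÷ 2 = 27 remainder 0
27 ÷ 2 = 13 remainder 1
13 ÷ 2 = 6 remainder 1
6 ÷ 2 = 3 remainder 0
3 ÷ 2 = 1 remainder 1
1 ÷ 2 = 0 remainder 1
Reading remainders bottom to top: 1101100



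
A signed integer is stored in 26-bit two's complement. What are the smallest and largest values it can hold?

For 26-bit two's complement:
Minimum: -2^25 = -33554432
Maximum: 2^25 - 1 = 33554431



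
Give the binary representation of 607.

Using repeated division by 2:
607 ÷ 2 = 303 remainder 1
303 ÷ 2 = 151 remainder 1
151 ÷ 2 = 75 remainder 1
75 ÷ 2 = 37 remainder 1
37 ÷ 2 = 18 remainder 1
18 ÷ 2 = 9 remainder 0
9 ÷ 2 = 4 remainder 1
4 ÷ 2 = 2 remainder 0
2 ÷ 2 = 1 remainder 0
1 ÷ 2 = 0 remainder 1
Reading remainders bottom to top: 1001011111



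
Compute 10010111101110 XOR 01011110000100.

XOR: 1 when bits differ
  10010111101110
^ 01011110000100
----------------
  11001001101010
Decimal: 9710 ^ 6020 = 12906



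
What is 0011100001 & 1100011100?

AND: 1 only when both bits are 1
  0011100001
& 1100011100
------------
  0000000000
Decimal: 225 & 796 = 0



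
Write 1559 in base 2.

Using repeated division by 2:
1559 ÷ 2 = 779 remainder 1
779 ÷ 2 = 389 remainder 1
389 ÷ 2 = 194 remainder 1
194 ÷ 2 = 97 remainder 0
97 ÷ 2 = 48 remainder 1
48 ÷ 2 = 24 remainder 0
24 ÷ 2 = 12 remainder 0
12 ÷ 2 = 6 remainder 0
6 ÷ 2 = 3 remainder 0
3 ÷ 2 = 1 remainder 1
1 ÷ 2 = 0 remainder 1
Reading remainders bottom to top: 11000010111



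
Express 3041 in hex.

Using repeated division by 16 (digits 10–15 are A–F):
3041 ÷ 16 = 190 remainder 1
190 ÷ 16 = 11 remainder 14 (E)
11 ÷ 16 = 0 remainder 11 (B)
Reading remainders bottom to top: BE1



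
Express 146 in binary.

Using repeated division by 2:
146 ÷ 2 = 73 remainder 0
73 ÷ 2 = 36 remainder 1
36 ÷ 2 = 18 remainder 0
18 ÷ 2 = 9 remainder 0
9 ÷ 2 = 4 remainder 1
4 ÷ 2 = 2 remainder 0
2 ÷ 2 = 1 remainder 0
1 ÷ 2 = 0 remainder 1
Reading remainders bottom to top: 10010010



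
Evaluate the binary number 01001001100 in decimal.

Sum of powers of 2 for each 1-bit:
2^2 + 2^3 + 2^6 + 2^9
= 4 + 8 + 64 + 512
= 588



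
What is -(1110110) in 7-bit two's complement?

Original (sign bit 1, negative): 1110110
Step 1 - Invert all bits: 0001001
Step 2 - Add 1: 0001010
Verification: 1110110 + 0001010 = 10000000; discarding the end carry (carry out of the top bit) leaves the 7-bit value 0000000, as required for x + (-x)



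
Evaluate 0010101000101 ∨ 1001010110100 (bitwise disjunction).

OR: 1 when either bit is 1
  0010101000101
| 1001010110100
---------------
  1011111110101
Decimal: 1349 | 4788 = 6133



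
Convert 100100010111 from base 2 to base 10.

Sum of powers of 2 for each 1-bit:
2^0 + 2^1 + 2^2 + 2^4 + 2^8 + 2^11
= 1 + 2 + 4 + 16 + 256 + 2048
= 2327



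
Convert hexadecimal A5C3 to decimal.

Expand by place value (powers of 16):
Digit values: A = 10, C = 12
A5C3 = 10 × 16^3 + 5 × 16^2 + 12 × 16^1 + 3 × 16^0
= 10 × 4096 + 5 × 256 + 12 × 16 + 3 × 1
= 40960 + 1280 + 192 + 3
= 42435



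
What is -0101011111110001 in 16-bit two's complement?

Original: 0101011111110001
Step 1 - Invert all bits: 1010100000001110
Step 2 - Add 1: 1010100000001111
Verification: 0101011111110001 + 1010100000001111 = 10000000000000000; discarding the end carry (carry out of the top bit) leaves the 16-bit value 0000000000000000, as required for x + (-x)



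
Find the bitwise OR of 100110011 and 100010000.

OR: 1 when either bit is 1
  100110011
| 100010000
-----------
  100110011
Decimal: 307 | 272 = 307



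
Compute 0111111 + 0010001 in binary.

Add column by column from the right: bit + bit + carry-in; write the sum mod 2, carry 1 when the sum is 2 or 3.
carry:  1111110
        0111111
+       0010001
---------------
       01010000
(the carry out of the leftmost column, 0, becomes the leading bit)
Decimal check:
  0111111 = 32 + 16 + 8 + 4 + 2 + 1 = 63
  0010001 = 16 + 1 = 17
  63 + 17 = 80, and 01010000 = 64 + 16 = 80 ✓



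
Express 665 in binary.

Using repeated division by 2:
665 ÷ 2 = 332 remainder 1
332 ÷ 2 = 166 remainder 0
166 ÷ 2 = 83 remainder 0
83 ÷ 2 = 41 remainder 1
41 ÷ 2 = 20 remainder 1
20 ÷ 2 = 10 remainder 0
10 ÷ 2 = 5 remainder 0
5 ÷ 2 = 2 remainder 1
2 ÷ 2 = 1 remainder 0
1 ÷ 2 = 0 remainder 1
Reading remainders bottom to top: 1010011001



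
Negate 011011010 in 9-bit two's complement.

Original: 011011010
Step 1 - Invert all bits: 100100101
Step 2 - Add 1: 100100110
Verification: 011011010 + 100100110 = 1000000000; discarding the end carry (carry out of the top bit) leaves the 9-bit value 000000000, as required for x + (-x)



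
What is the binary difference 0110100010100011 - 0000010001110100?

Method 1 - Direct subtraction (column by column from the right: bit − bit − borrow-in; if negative, add 2 and borrow 1 from the next column):
borrow: 0000100011111000
        0110100010100011
-       0000010001110100
------------------------
        0110010000101111

Method 2 - Add two's complement:
Two's complement of 0000010001110100: invert → 1111101110001011, add 1 → 1111101110001100
  0110100010100011
+ 1111101110001100
------------------
 10110010000101111  (end carry out of the top bit = 1)
Discarding the end carry: 0110010000101111
Decimal check:
  0110100010100011 = 16384 + 8192 + 2048 + 128 + 32 + 2 + 1 = 26787
  0000010001110100 = 1024 + 64 + 32 + 16 + 4 = 1140
  26787 - 1140 = 25647, and 0110010000101111 = 16384 + 8192 + 1024 + 32 + 8 + 4 + 2 + 1 = 25647 ✓



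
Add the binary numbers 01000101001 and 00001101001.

Add column by column from the right: bit + bit + carry-in; write the sum mod 2, carry 1 when the sum is 2 or 3.
carry:  00011010010
        01000101001
+       00001101001
-------------------
       001010010010
(the carry out of the leftmost column, 0, becomes the leading bit)
Decimal check:
  01000101001 = 512 + 32 + 8 + 1 = 553
  00001101001 = 64 + 32 + 8 + 1 = 105
  553 + 105 = 658, and 001010010010 = 512 + 128 + 16 + 2 = 658 ✓



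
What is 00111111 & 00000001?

AND: 1 only when both bits are 1
  00111111
& 00000001
----------
  00000001
Decimal: 63 & 1 = 1



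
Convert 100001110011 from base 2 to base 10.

Sum of powers of 2 for each 1-bit:
2^0 + 2^1 + 2^4 + 2^5 + 2^6 + 2^11
= 1 + 2 + 16 + 32 + 64 + 2048
= 2163



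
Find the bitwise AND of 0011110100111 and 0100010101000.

AND: 1 only when both bits are 1
  0011110100111
& 0100010101000
---------------
  0000010100000
Decimal: 1959 & 2216 = 160



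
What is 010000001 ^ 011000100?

XOR: 1 when bits differ
  010000001
^ 011000100
-----------
  001000101
Decimal: 129 ^ 196 = 69



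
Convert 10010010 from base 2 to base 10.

Sum of powers of 2 for each 1-bit:
2^1 + 2^4 + 2^7
= 2 + 16 + 128
= 146



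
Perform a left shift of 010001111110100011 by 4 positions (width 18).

Original: 010001111110100011 (decimal 73635)
Shift left by 4 positions
Append 4 zeros on the right and drop the 4 high bits that overflow the 18-bit width
Result: 011111101000110000 (decimal 129584)
Equivalent: 73635 << 4 = 73635 × 2^4 = 1178160, truncated to 18 bits = 129584



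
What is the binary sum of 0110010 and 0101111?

Add column by column from the right: bit + bit + carry-in; write the sum mod 2, carry 1 when the sum is 2 or 3.
carry:  1111100
        0110010
+       0101111
---------------
       01100001
(the carry out of the leftmost column, 0, becomes the leading bit)
Decimal check:
  0110010 = 32 + 16 + 2 = 50
  0101111 = 32 + 8 + 4 + 2 + 1 = 47
  50 + 47 = 97, and 01100001 = 64 + 32 + 1 = 97 ✓



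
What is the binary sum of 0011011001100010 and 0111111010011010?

Add column by column from the right: bit + bit + carry-in; write the sum mod 2, carry 1 when the sum is 2 or 3.
carry:  1111110000000100
        0011011001100010
+       0111111010011010
------------------------
       01011010011111100
(the carry out of the leftmost column, 0, becomes the leading bit)
Decimal check:
  0011011001100010 = 8192 + 4096 + 1024 + 512 + 64 + 32 + 2 = 13922
  0111111010011010 = 16384 + 8192 + 4096 + 2048 + 1024 + 512 + 128 + 16 + 8 + 2 = 32410
  13922 + 32410 = 46332, and 01011010011111100 = 32768 + 8192 + 4096 + 1024 + 128 + 64 + 32 + 16 + 8 + 4 = 46332 ✓



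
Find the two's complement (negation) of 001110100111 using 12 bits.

Original: 001110100111
Step 1 - Invert all bits: 110001011000
Step 2 - Add 1: 110001011001
Verification: 001110100111 + 110001011001 = 1000000000000; discarding the end carry (carry out of the top bit) leaves the 12-bit value 000000000000, as required for x + (-x)



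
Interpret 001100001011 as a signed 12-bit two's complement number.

Binary: 001100001011
Sign bit: 0 (non-negative)
Read directly as an unsigned value:
001100001011 = 512 + 256 + 8 + 2 + 1 = 779
Value: 779



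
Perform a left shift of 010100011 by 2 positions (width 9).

Original: 010100011 (decimal 163)
Shift left by 2 positions
Append 2 zeros on the right and drop the 2 high bits that overflow the 9-bit width
Result: 010001100 (decimal 140)
Equivalent: 163 << 2 = 163 × 2^2 = 652, truncated to 9 bits = 140



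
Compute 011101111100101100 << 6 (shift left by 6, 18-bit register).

Original: 011101111100101100 (decimal 122668)
Shift left by 6 positions
Append 6 zeros on the right and drop the 6 high bits that overflow the 18-bit width
Result: 111100101100000000 (decimal 248576)
Equivalent: 122668 << 6 = 122668 × 2^6 = 7850752, truncated to 18 bits = 248576



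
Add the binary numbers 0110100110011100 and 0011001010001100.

Add column by column from the right: bit + bit + carry-in; write the sum mod 2, carry 1 when the sum is 2 or 3.
carry:  1100011100111000
        0110100110011100
+       0011001010001100
------------------------
       01001110000101000
(the carry out of the leftmost column, 0, becomes the leading bit)
Decimal check:
  0110100110011100 = 16384 + 8192 + 2048 + 256 + 128 + 16 + 8 + 4 = 27036
  0011001010001100 = 8192 + 4096 + 512 + 128 + 8 + 4 = 12940
  27036 + 12940 = 39976, and 01001110000101000 = 32768 + 4096 + 2048 + 1024 + 32 + 8 = 39976 ✓



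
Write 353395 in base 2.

Using repeated division by 2:
353395 ÷ 2 = 176697 remainder 1
176697 ÷ 2 = 88348 remainder 1
88348 ÷ 2 = 44174 remainder 0
44174 ÷ 2 = 22087 remainder 0
22087 ÷ 2 = 11043 remainder 1
11043 ÷ 2 = 5521 remainder 1
5521 ÷ 2 = 2760 remainder 1
2760 ÷ 2 = 1380 remainder 0
1380 ÷ 2 = 690 remainder 0
690 ÷ 2 = 345 remainder 0
345 ÷ 2 = 172 remainder 1
172 ÷ 2 = 86 remainder 0
86 ÷ 2 = 43 remainder 0
43 ÷ 2 = 21 remainder 1
21 ÷ 2 = 10 remainder 1
10 ÷ 2 = 5 remainder 0
5 ÷ 2 = 2 remainder 1
2 ÷ 2 = 1 remainder 0
1 ÷ 2 = 0 remainder 1
Reading remainders bottom to top: 1010110010001110011



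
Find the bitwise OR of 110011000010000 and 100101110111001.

OR: 1 when either bit is 1
  110011000010000
| 100101110111001
-----------------
  110111110111001
Decimal: 26128 | 19385 = 28601



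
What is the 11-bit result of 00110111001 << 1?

Original: 00110111001 (decimal 441)
Shift left by 1 position
Append 1 zero on the right
Result: 01101110010 (decimal 882)
Equivalent: 441 << 1 = 441 × 2^1 = 882



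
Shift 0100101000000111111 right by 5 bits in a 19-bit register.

Original: 0100101000000111111 (decimal 151615)
Shift right by 5 positions
Drop the 5 low bits; fill with zeros on the left
Result: 0000001001010000001 (decimal 4737)
Equivalent: 151615 >> 5 = 151615 ÷ 2^5 = 4737



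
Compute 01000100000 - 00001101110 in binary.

Method 1 - Direct subtraction (column by column from the right: bit − bit − borrow-in; if negative, add 2 and borrow 1 from the next column):
borrow: 01111111100
        01000100000
-       00001101110
-------------------
        00110110010

Method 2 - Add two's complement:
Two's complement of 00001101110: invert → 11110010001, add 1 → 11110010010
  01000100000
+ 11110010010
-------------
 100110110010  (end carry out of the top bit = 1)
Discarding the end carry: 00110110010
Decimal check:
  01000100000 = 512 + 32 = 544
  00001101110 = 64 + 32 + 8 + 4 + 2 = 110
  544 - 110 = 434, and 00110110010 = 256 + 128 + 32 + 16 + 2 = 434 ✓



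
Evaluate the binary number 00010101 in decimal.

Sum of powers of 2 for each 1-bit:
2^0 + 2^2 + 2^4
= 1 + 4 + 16
= 21



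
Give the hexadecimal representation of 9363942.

Using repeated division by 16 (digits 10–15 are A–F):
9363942 ÷ 16 = 585246 remainder 6
585246 ÷ 16 = 36577 remainder 14 (E)
36577 ÷ 16 = 2286 remainder 1
2286 ÷ 16 = 142 remainder 14 (E)
142 ÷ 16 = 8 remainder 14 (E)
8 ÷ 16 = 0 remainder 8
Reading remainders bottom to top: 8EE1E6



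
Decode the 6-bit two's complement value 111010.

Binary: 111010
Sign bit: 1 (negative)
Invert: 000101
Add 1:  000110
Magnitude: 000110 = 4 + 2 = 6
Value: -6



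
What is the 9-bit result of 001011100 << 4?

Original: 001011100 (decimal 92)
Shift left by 4 positions
Append 4 zeros on the right and drop the 4 high bits that overflow the 9-bit width
Result: 111000000 (decimal 448)
Equivalent: 92 << 4 = 92 × 2^4 = 1472, truncated to 9 bits = 448



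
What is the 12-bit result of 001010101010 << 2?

Original: 001010101010 (decimal 682)
Shift left by 2 positions
Append 2 zeros on the right
Result: 101010101000 (decimal 2728)
Equivalent: 682 << 2 = 682 × 2^2 = 2728



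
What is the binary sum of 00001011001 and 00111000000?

Add column by column from the right: bit + bit + carry-in; write the sum mod 2, carry 1 when the sum is 2 or 3.
carry:  01110000000
        00001011001
+       00111000000
-------------------
       001000011001
(the carry out of the leftmost column, 0, becomes the leading bit)
Decimal check:
  00001011001 = 64 + 16 + 8 + 1 = 89
  00111000000 = 256 + 128 + 64 = 448
  89 + 448 = 537, and 001000011001 = 512 + 16 + 8 + 1 = 537 ✓



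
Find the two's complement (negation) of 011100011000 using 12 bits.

Original: 011100011000
Step 1 - Invert all bits: 100011100111
Step 2 - Add 1: 100011101000
Verification: 011100011000 + 100011101000 = 1000000000000; discarding the end carry (carry out of the top bit) leaves the 12-bit value 000000000000, as required for x + (-x)



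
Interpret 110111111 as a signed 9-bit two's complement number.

Binary: 110111111
Sign bit: 1 (negative)
Invert: 001000000
Add 1:  001000001
Magnitude: 001000001 = 64 + 1 = 65
Value: -65



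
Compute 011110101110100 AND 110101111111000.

AND: 1 only when both bits are 1
  011110101110100
& 110101111111000
-----------------
  010100101110000
Decimal: 15732 & 27640 = 10608



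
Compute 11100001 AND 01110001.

AND: 1 only when both bits are 1
  11100001
& 01110001
----------
  01100001
Decimal: 225 & 113 = 97



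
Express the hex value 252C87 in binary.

Convert each hex digit to 4 bits:
  2 = 0010
  5 = 0101
  2 = 0010
  C = 1100
  8 = 1000
  7 = 0111
Concatenate: 001001010010110010000111



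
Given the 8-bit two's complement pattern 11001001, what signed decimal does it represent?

Binary: 11001001
Sign bit: 1 (negative)
Invert: 00110110
Add 1:  00110111
Magnitude: 00110111 = 32 + 16 + 4 + 2 + 1 = 55
Value: -55



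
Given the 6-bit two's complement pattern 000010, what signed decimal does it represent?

Binary: 000010
Sign bit: 0 (non-negative)
Read directly as an unsigned value:
000010 = 2
Value: 2



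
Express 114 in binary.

Using repeated division by 2:
114 ÷ 2 = 57 remainder 0
57 ÷ 2 = 28 remainder 1
28 ÷ 2 = 14 remainder 0
14 ÷ 2 = 7 remainder 0
7 ÷ 2 = 3 remainder 1
3 ÷ 2 = 1 remainder 1
1 ÷ 2 = 0 remainder 1
Reading remainders bottom to top: 1110010



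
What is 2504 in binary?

Using repeated division by 2:
2504 ÷ 2 = 1252 remainder 0
1252 ÷ 2 = 626 remainder 0
626 ÷ 2 = 313 remainder 0
313 ÷ 2 = 156 remainder 1
156 ÷ 2 = 78 remainder 0
78 ÷ 2 = 39 remainder 0
39 ÷ 2 = 19 remainder 1
19 ÷ 2 = 9 remainder 1
9 ÷ 2 = 4 remainder 1
4 ÷ 2 = 2 remainder 0
2 ÷ 2 = 1 remainder 0
1 ÷ 2 = 0 remainder 1
Reading remainders bottom to top: 100111001000



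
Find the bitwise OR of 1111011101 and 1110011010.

OR: 1 when either bit is 1
  1111011101
| 1110011010
------------
  1111011111
Decimal: 989 | 922 = 991



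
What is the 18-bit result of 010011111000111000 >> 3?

Original: 010011111000111000 (decimal 81464)
Shift right by 3 positions
Drop the 3 low bits; fill with zeros on the left
Result: 000010011111000111 (decimal 10183)
Equivalent: 81464 >> 3 = 81464 ÷ 2^3 = 10183



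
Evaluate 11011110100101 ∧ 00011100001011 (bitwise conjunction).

AND: 1 only when both bits are 1
  11011110100101
& 00011100001011
----------------
  00011100000001
Decimal: 14245 & 1803 = 1793



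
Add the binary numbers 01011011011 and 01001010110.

Add column by column from the right: bit + bit + carry-in; write the sum mod 2, carry 1 when the sum is 2 or 3.
carry:  10110111100
        01011011011
+       01001010110
-------------------
       010100110001
(the carry out of the leftmost column, 0, becomes the leading bit)
Decimal check:
  01011011011 = 512 + 128 + 64 + 16 + 8 + 2 + 1 = 731
  01001010110 = 512 + 64 + 16 + 4 + 2 = 598
  731 + 598 = 1329, and 010100110001 = 1024 + 256 + 32 + 16 + 1 = 1329 ✓



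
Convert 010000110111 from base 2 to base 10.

Sum of powers of 2 for each 1-bit:
2^0 + 2^1 + 2^2 + 2^4 + 2^5 + 2^10
= 1 + 2 + 4 + 16 + 32 + 1024
= 1079



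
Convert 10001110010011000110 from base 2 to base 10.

Sum of powers of 2 for each 1-bit:
2^1 + 2^2 + 2^6 + 2^7 + 2^10 + 2^13 + 2^14 + 2^15 + 2^19
= 2 + 4 + 64 + 128 + 1024 + 8192 + 16384 + 32768 + 524288
= 582854



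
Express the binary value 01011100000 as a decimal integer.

Sum of powers of 2 for each 1-bit:
2^5 + 2^6 + 2^7 + 2^9
= 32 + 64 + 128 + 512
= 736



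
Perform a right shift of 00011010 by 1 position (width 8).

Original: 00011010 (decimal 26)
Shift right by 1 position
Drop the 1 low bit; fill with zero on the left
Result: 00001101 (decimal 13)
Equivalent: 26 >> 1 = 26 ÷ 2^1 = 13



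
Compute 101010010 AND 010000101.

AND: 1 only when both bits are 1
  101010010
& 010000101
-----------
  000000000
Decimal: 338 & 133 = 0



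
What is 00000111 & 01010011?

AND: 1 only when both bits are 1
  00000111
& 01010011
----------
  00000011
Decimal: 7 & 83 = 3



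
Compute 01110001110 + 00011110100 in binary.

Add column by column from the right: bit + bit + carry-in; write the sum mod 2, carry 1 when the sum is 2 or 3.
carry:  11111111000
        01110001110
+       00011110100
-------------------
       010010000010
(the carry out of the leftmost column, 0, becomes the leading bit)
Decimal check:
  01110001110 = 512 + 256 + 128 + 8 + 4 + 2 = 910
  00011110100 = 128 + 64 + 32 + 16 + 4 = 244
  910 + 244 = 1154, and 010010000010 = 1024 + 128 + 2 = 1154 ✓



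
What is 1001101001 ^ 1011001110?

XOR: 1 when bits differ
  1001101001
^ 1011001110
------------
  0010100111
Decimal: 617 ^ 718 = 167



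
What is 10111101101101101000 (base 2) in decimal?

Sum of powers of 2 for each 1-bit:
2^3 + 2^5 + 2^6 + 2^8 + 2^9 + 2^11 + 2^12 + 2^14 + 2^15 + 2^16 + 2^17 + 2^19
= 8 + 32 + 64 + 256 + 512 + 2048 + 4096 + 16384 + 32768 + 65536 + 131072 + 524288
= 777064



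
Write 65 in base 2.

Using repeated division by 2:
65 ÷ 2 = 32 remainder 1
32 ÷ 2 = 16 remainder 0
16 ÷ 2 = 8 remainder 0
8 ÷ 2 = 4 remainder 0
4 ÷ 2 = 2 remainder 0
2 ÷ 2 = 1 remainder 0
1 ÷ 2 = 0 remainder 1
Reading remainders bottom to top: 1000001



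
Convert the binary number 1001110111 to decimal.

Sum of powers of 2 for each 1-bit:
2^0 + 2^1 + 2^2 + 2^4 + 2^5 + 2^6 + 2^9
= 1 + 2 + 4 + 16 + 32 + 64 + 512
= 631



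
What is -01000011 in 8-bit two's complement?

Original: 01000011
Step 1 - Invert all bits: 10111100
Step 2 - Add 1: 10111101
Verification: 01000011 + 10111101 = 100000000; discarding the end carry (carry out of the top bit) leaves the 8-bit value 00000000, as required for x + (-x)



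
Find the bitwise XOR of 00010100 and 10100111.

XOR: 1 when bits differ
  00010100
^ 10100111
----------
  10110011
Decimal: 20 ^ 167 = 179



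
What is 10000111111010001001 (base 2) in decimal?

Sum of powers of 2 for each 1-bit:
2^0 + 2^3 + 2^7 + 2^9 + 2^10 + 2^11 + 2^12 + 2^13 + 2^14 + 2^19
= 1 + 8 + 128 + 512 + 1024 + 2048 + 4096 + 8192 + 16384 + 524288
= 556681



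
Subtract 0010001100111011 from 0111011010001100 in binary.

Method 1 - Direct subtraction (column by column from the right: bit − bit − borrow-in; if negative, add 2 and borrow 1 from the next column):
borrow: 0000011011100110
        0111011010001100
-       0010001100111011
------------------------
        0101001101010001

Method 2 - Add two's complement:
Two's complement of 0010001100111011: invert → 1101110011000100, add 1 → 1101110011000101
  0111011010001100
+ 1101110011000101
------------------
 10101001101010001  (end carry out of the top bit = 1)
Discarding the end carry: 0101001101010001
Decimal check:
  0111011010001100 = 16384 + 8192 + 4096 + 1024 + 512 + 128 + 8 + 4 = 30348
  0010001100111011 = 8192 + 512 + 256 + 32 + 16 + 8 + 2 + 1 = 9019
  30348 - 9019 = 21329, and 0101001101010001 = 16384 + 4096 + 512 + 256 + 64 + 16 + 1 = 21329 ✓



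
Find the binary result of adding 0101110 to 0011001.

Add column by column from the right: bit + bit + carry-in; write the sum mod 2, carry 1 when the sum is 2 or 3.
carry:  1110000
        0101110
+       0011001
---------------
       01000111
(the carry out of the leftmost column, 0, becomes the leading bit)
Decimal check:
  0101110 = 32 + 8 + 4 + 2 = 46
  0011001 = 16 + 8 + 1 = 25
  46 + 25 = 71, and 01000111 = 64 + 4 + 2 + 1 = 71 ✓



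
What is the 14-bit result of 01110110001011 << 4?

Original: 01110110001011 (decimal 7563)
Shift left by 4 positions
Append 4 zeros on the right and drop the 4 high bits that overflow the 14-bit width
Result: 01100010110000 (decimal 6320)
Equivalent: 7563 << 4 = 7563 × 2^4 = 121008, truncated to 14 bits = 6320



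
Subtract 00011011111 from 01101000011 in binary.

Method 1 - Direct subtraction (column by column from the right: bit − bit − borrow-in; if negative, add 2 and borrow 1 from the next column):
borrow: 00111111000
        01101000011
-       00011011111
-------------------
        01001100100

Method 2 - Add two's complement:
Two's complement of 00011011111: invert → 11100100000, add 1 → 11100100001
  01101000011
+ 11100100001
-------------
 101001100100  (end carry out of the top bit = 1)
Discarding the end carry: 01001100100
Decimal check:
  01101000011 = 512 + 256 + 64 + 2 + 1 = 835
  00011011111 = 128 + 64 + 16 + 8 + 4 + 2 + 1 = 223
  835 - 223 = 612, and 01001100100 = 512 + 64 + 32 + 4 = 612 ✓



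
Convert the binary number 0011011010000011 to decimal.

Sum of powers of 2 for each 1-bit:
2^0 + 2^1 + 2^7 + 2^9 + 2^10 + 2^12 + 2^13
= 1 + 2 + 128 + 512 + 1024 + 4096 + 8192
= 13955



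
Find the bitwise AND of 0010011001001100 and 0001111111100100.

AND: 1 only when both bits are 1
  0010011001001100
& 0001111111100100
------------------
  0000011001000100
Decimal: 9804 & 8164 = 1604



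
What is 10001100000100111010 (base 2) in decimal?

Sum of powers of 2 for each 1-bit:
2^1 + 2^3 + 2^4 + 2^5 + 2^8 + 2^14 + 2^15 + 2^19
= 2 + 8 + 16 + 32 + 256 + 16384 + 32768 + 524288
= 573754



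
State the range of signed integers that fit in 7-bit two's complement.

For 7-bit two's complement:
Minimum: -2^6 = -64
Maximum: 2^6 - 1 = 63



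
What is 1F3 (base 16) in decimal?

Expand by place value (powers of 16):
Digit values: F = 15
1F3 = 1 × 16^2 + 15 × 16^1 + 3 × 16^0
= 1 × 256 + 15 × 16 + 3 × 1
= 256 + 240 + 3
= 499



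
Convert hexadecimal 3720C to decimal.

Expand by place value (powers of 16):
Digit values: C = 12
3720C = 3 × 16^4 + 7 × 16^3 + 2 × 16^2 + 0 × 16^1 + 12 × 16^0
= 3 × 65536 + 7 × 4096 + 2 × 256 + 0 × 16 + 12 × 1
= 196608 + 28672 + 512 + 0 + 12
= 225804



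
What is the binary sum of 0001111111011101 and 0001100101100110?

Add column by column from the right: bit + bit + carry-in; write the sum mod 2, carry 1 when the sum is 2 or 3.
carry:  0011111111111000
        0001111111011101
+       0001100101100110
------------------------
       00011100101000011
(the carry out of the leftmost column, 0, becomes the leading bit)
Decimal check:
  0001111111011101 = 4096 + 2048 + 1024 + 512 + 256 + 128 + 64 + 16 + 8 + 4 + 1 = 8157
  0001100101100110 = 4096 + 2048 + 256 + 64 + 32 + 4 + 2 = 6502
  8157 + 6502 = 14659, and 00011100101000011 = 8192 + 4096 + 2048 + 256 + 64 + 2 + 1 = 14659 ✓



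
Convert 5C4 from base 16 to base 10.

Expand by place value (powers of 16):
Digit values: C = 12
5C4 = 5 × 16^2 + 12 × 16^1 + 4 × 16^0
= 5 × 256 + 12 × 16 + 4 × 1
= 1280 + 192 + 4
= 1476



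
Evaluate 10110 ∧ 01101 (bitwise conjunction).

AND: 1 only when both bits are 1
  10110
& 01101
-------
  00100
Decimal: 22 & 13 = 4



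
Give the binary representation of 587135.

Using repeated division by 2:
587135 ÷ 2 = 293567 remainder 1
293567 ÷ 2 = 146783 remainder 1
146783 ÷ 2 = 73391 remainder 1
73391 ÷ 2 = 36695 remainder 1
36695 ÷ 2 = 18347 remainder 1
18347 ÷ 2 = 9173 remainder 1
9173 ÷ 2 = 4586 remainder 1
4586 ÷ 2 = 2293 remainder 0
2293 ÷ 2 = 1146 remainder 1
1146 ÷ 2 = 573 remainder 0
573 ÷ 2 = 286 remainder 1
286 ÷ 2 = 143 remainder 0
143 ÷ 2 = 71 remainder 1
71 ÷ 2 = 35 remainder 1
35 ÷ 2 = 17 remainder 1
17 ÷ 2 = 8 remainder 1
8 ÷ 2 = 4 remainder 0
4 ÷ 2 = 2 remainder 0
2 ÷ 2 = 1 remainder 0
1 ÷ 2 = 0 remainder 1
Reading remainders bottom to top: 10001111010101111111



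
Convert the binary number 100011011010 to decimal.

Sum of powers of 2 for each 1-bit:
2^1 + 2^3 + 2^4 + 2^6 + 2^7 + 2^11
= 2 + 8 + 16 + 64 + 128 + 2048
= 2266



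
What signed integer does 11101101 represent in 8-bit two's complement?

Binary: 11101101
Sign bit: 1 (negative)
Invert: 00010010
Add 1:  00010011
Magnitude: 00010011 = 16 + 2 + 1 = 19
Value: -19



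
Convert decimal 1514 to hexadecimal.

Using repeated division by 16 (digits 10–15 are A–F):
1514 ÷ 16 = 94 remainder 10 (A)
94 ÷ 16 = 5 remainder 14 (E)
5 ÷ 16 = 0 remainder 5
Reading remainders bottom to top: 5EA



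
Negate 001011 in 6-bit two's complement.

Original: 001011
Step 1 - Invert all bits: 110100
Step 2 - Add 1: 110101
Verification: 001011 + 110101 = 1000000; discarding the end carry (carry out of the top bit) leaves the 6-bit value 000000, as required for x + (-x)



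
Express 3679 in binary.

Using repeated division by 2:
3679 ÷ 2 = 1839 remainder 1
1839 ÷ 2 = 919 remainder 1
919 ÷ 2 = 459 remainder 1
459 ÷ 2 = 229 remainder 1
229 ÷ 2 = 114 remainder 1
114 ÷ 2 = 57 remainder 0
57 ÷ 2 = 28 remainder 1
28 ÷ 2 = 14 remainder 0
14 ÷ 2 = 7 remainder 0
7 ÷ 2 = 3 remainder 1
3 ÷ 2 = 1 remainder 1
1 ÷ 2 = 0 remainder 1
Reading remainders bottom to top: 111001011111



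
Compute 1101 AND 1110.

AND: 1 only when both bits are 1
  1101
& 1110
------
  1100
Decimal: 13 & 14 = 12



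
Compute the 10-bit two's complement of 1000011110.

Original (sign bit 1, negative): 1000011110
Step 1 - Invert all bits: 0111100001
Step 2 - Add 1: 0111100010
Verification: 1000011110 + 0111100010 = 10000000000; discarding the end carry (carry out of the top bit) leaves the 10-bit value 0000000000, as required for x + (-x)



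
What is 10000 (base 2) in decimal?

Sum of powers of 2 for each 1-bit:
2^4
= 16
= 16



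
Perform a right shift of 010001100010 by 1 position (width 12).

Original: 010001100010 (decimal 1122)
Shift right by 1 position
Drop the 1 low bit; fill with zero on the left
Result: 001000110001 (decimal 561)
Equivalent: 1122 >> 1 = 1122 ÷ 2^1 = 561



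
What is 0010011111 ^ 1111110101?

XOR: 1 when bits differ
  0010011111
^ 1111110101
------------
  1101101010
Decimal: 159 ^ 1013 = 874



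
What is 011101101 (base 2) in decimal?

Sum of powers of 2 for each 1-bit:
2^0 + 2^2 + 2^3 + 2^5 + 2^6 + 2^7
= 1 + 4 + 8 + 32 + 64 + 128
= 237



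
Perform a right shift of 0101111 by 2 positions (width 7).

Original: 0101111 (decimal 47)
Shift right by 2 positions
Drop the 2 low bits; fill with zeros on the left
Result: 0001011 (decimal 11)
Equivalent: 47 >> 2 = 47 ÷ 2^2 = 11



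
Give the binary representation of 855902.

Using repeated division by 2:
855902 ÷ 2 = 427951 remainder 0
427951 ÷ 2 = 213975 remainder 1
213975 ÷ 2 = 106987 remainder 1
106987 ÷ 2 = 53493 remainder 1
53493 ÷ 2 = 26746 remainder 1
26746 ÷ 2 = 13373 remainder 0
13373 ÷ 2 = 6686 remainder 1
6686 ÷ 2 = 3343 remainder 0
3343 ÷ 2 = 1671 remainder 1
1671 ÷ 2 = 835 remainder 1
835 ÷ 2 = 417 remainder 1
417 ÷ 2 = 208 remainder 1
208 ÷ 2 = 104 remainder 0
104 ÷ 2 = 52 remainder 0
52 ÷ 2 = 26 remainder 0
26 ÷ 2 = 13 remainder 0
13 ÷ 2 = 6 remainder 1
6 ÷ 2 = 3 remainder 0
3 ÷ 2 = 1 remainder 1
1 ÷ 2 = 0 remainder 1
Reading remainders bottom to top: 11010000111101011110



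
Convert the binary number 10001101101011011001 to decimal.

Sum of powers of 2 for each 1-bit:
2^0 + 2^3 + 2^4 + 2^6 + 2^7 + 2^9 + 2^11 + 2^12 + 2^14 + 2^15 + 2^19
= 1 + 8 + 16 + 64 + 128 + 512 + 2048 + 4096 + 16384 + 32768 + 524288
= 580313



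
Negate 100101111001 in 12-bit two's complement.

Original (sign bit 1, negative): 100101111001
Step 1 - Invert all bits: 011010000110
Step 2 - Add 1: 011010000111
Verification: 100101111001 + 011010000111 = 1000000000000; discarding the end carry (carry out of the top bit) leaves the 12-bit value 000000000000, as required for x + (-x)



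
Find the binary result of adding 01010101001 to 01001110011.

Add column by column from the right: bit + bit + carry-in; write the sum mod 2, carry 1 when the sum is 2 or 3.
carry:  10111000110
        01010101001
+       01001110011
-------------------
       010100011100
(the carry out of the leftmost column, 0, becomes the leading bit)
Decimal check:
  01010101001 = 512 + 128 + 32 + 8 + 1 = 681
  01001110011 = 512 + 64 + 32 + 16 + 2 + 1 = 627
  681 + 627 = 1308, and 010100011100 = 1024 + 256 + 16 + 8 + 4 = 1308 ✓



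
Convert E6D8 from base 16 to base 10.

Expand by place value (powers of 16):
Digit values: E = 14, D = 13
E6D8 = 14 × 16^3 + 6 × 16^2 + 13 × 16^1 + 8 × 16^0
= 14 × 4096 + 6 × 256 + 13 × 16 + 8 × 1
= 57344 + 1536 + 208 + 8
= 59096



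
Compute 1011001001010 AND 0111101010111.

AND: 1 only when both bits are 1
  1011001001010
& 0111101010111
---------------
  0011001000010
Decimal: 5706 & 3927 = 1602



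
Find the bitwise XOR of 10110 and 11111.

XOR: 1 when bits differ
  10110
^ 11111
-------
  01001
Decimal: 22 ^ 31 = 9



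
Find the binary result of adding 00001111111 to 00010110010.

Add column by column from the right: bit + bit + carry-in; write the sum mod 2, carry 1 when the sum is 2 or 3.
carry:  00111111100
        00001111111
+       00010110010
-------------------
       000100110001
(the carry out of the leftmost column, 0, becomes the leading bit)
Decimal check:
  00001111111 = 64 + 32 + 16 + 8 + 4 + 2 + 1 = 127
  00010110010 = 128 + 32 + 16 + 2 = 178
  127 + 178 = 305, and 000100110001 = 256 + 32 + 16 + 1 = 305 ✓



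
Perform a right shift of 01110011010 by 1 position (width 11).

Original: 01110011010 (decimal 922)
Shift right by 1 position
Drop the 1 low bit; fill with zero on the left
Result: 00111001101 (decimal 461)
Equivalent: 922 >> 1 = 922 ÷ 2^1 = 461



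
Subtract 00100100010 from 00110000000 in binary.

Method 1 - Direct subtraction (column by column from the right: bit − bit − borrow-in; if negative, add 2 and borrow 1 from the next column):
borrow: 00011111100
        00110000000
-       00100100010
-------------------
        00001011110

Method 2 - Add two's complement:
Two's complement of 00100100010: invert → 11011011101, add 1 → 11011011110
  00110000000
+ 11011011110
-------------
 100001011110  (end carry out of the top bit = 1)
Discarding the end carry: 00001011110
Decimal check:
  00110000000 = 256 + 128 = 384
  00100100010 = 256 + 32 + 2 = 290
  384 - 290 = 94, and 00001011110 = 64 + 16 + 8 + 4 + 2 = 94 ✓



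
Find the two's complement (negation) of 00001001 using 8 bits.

Original: 00001001
Step 1 - Invert all bits: 11110110
Step 2 - Add 1: 11110111
Verification: 00001001 + 11110111 = 100000000; discarding the end carry (carry out of the top bit) leaves the 8-bit value 00000000, as required for x + (-x)



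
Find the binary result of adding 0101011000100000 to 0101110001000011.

Add column by column from the right: bit + bit + carry-in; write the sum mod 2, carry 1 when the sum is 2 or 3.
carry:  1011100000000000
        0101011000100000
+       0101110001000011
------------------------
       01011001001100011
(the carry out of the leftmost column, 0, becomes the leading bit)
Decimal check:
  0101011000100000 = 16384 + 4096 + 1024 + 512 + 32 = 22048
  0101110001000011 = 16384 + 4096 + 2048 + 1024 + 64 + 2 + 1 = 23619
  22048 + 23619 = 45667, and 01011001001100011 = 32768 + 8192 + 4096 + 512 + 64 + 32 + 2 + 1 = 45667 ✓



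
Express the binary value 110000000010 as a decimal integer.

Sum of powers of 2 for each 1-bit:
2^1 + 2^10 + 2^11
= 2 + 1024 + 2048
= 3074



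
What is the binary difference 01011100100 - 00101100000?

Method 1 - Direct subtraction (column by column from the right: bit − bit − borrow-in; if negative, add 2 and borrow 1 from the next column):
borrow: 01000000000
        01011100100
-       00101100000
-------------------
        00110000100

Method 2 - Add two's complement:
Two's complement of 00101100000: invert → 11010011111, add 1 → 11010100000
  01011100100
+ 11010100000
-------------
 100110000100  (end carry out of the top bit = 1)
Discarding the end carry: 00110000100
Decimal check:
  01011100100 = 512 + 128 + 64 + 32 + 4 = 740
  00101100000 = 256 + 64 + 32 = 352
  740 - 352 = 388, and 00110000100 = 256 + 128 + 4 = 388 ✓



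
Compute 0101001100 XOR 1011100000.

XOR: 1 when bits differ
  0101001100
^ 1011100000
------------
  1110101100
Decimal: 332 ^ 736 = 940



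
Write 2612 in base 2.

Using repeated division by 2:
2612 ÷ 2 = 1306 remainder 0
1306 ÷ 2 = 653 remainder 0
653 ÷ 2 = 326 remainder 1
326 ÷ 2 = 163 remainder 0
163 ÷ 2 = 81 remainder 1
81 ÷ 2 = 40 remainder 1
40 ÷ 2 = 20 remainder 0
20 ÷ 2 = 10 remainder 0
10 ÷ 2 = 5 remainder 0
5 ÷ 2 = 2 remainder 1
2 ÷ 2 = 1 remainder 0
1 ÷ 2 = 0 remainder 1
Reading remainders bottom to top: 101000110100



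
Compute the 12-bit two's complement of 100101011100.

Original (sign bit 1, negative): 100101011100
Step 1 - Invert all bits: 011010100011
Step 2 - Add 1: 011010100100
Verification: 100101011100 + 011010100100 = 1000000000000; discarding the end carry (carry out of the top bit) leaves the 12-bit value 000000000000, as required for x + (-x)



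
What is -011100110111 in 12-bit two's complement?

Original: 011100110111
Step 1 - Invert all bits: 100011001000
Step 2 - Add 1: 100011001001
Verification: 011100110111 + 100011001001 = 1000000000000; discarding the end carry (carry out of the top bit) leaves the 12-bit value 000000000000, as required for x + (-x)

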